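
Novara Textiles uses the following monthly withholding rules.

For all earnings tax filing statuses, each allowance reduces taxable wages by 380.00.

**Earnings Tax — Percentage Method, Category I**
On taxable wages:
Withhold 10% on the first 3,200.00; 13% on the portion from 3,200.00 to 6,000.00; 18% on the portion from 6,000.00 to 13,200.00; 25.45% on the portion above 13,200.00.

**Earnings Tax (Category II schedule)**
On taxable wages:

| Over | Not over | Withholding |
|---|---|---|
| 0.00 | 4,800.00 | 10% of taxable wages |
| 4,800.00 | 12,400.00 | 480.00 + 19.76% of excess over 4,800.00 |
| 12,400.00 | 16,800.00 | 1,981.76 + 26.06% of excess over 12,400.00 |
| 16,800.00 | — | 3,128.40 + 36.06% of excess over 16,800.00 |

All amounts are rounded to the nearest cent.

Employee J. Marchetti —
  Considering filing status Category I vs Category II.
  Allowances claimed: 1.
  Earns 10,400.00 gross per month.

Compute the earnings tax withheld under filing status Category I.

1,407.60

Earnings Tax (Category I): taxable = 10,400.00 − 1×380.00 = 10,020.00
  684.00 + 18% × (10,020.00 − 6,000.00) = 684.00 + 18% × 4,020.00 = 1,407.60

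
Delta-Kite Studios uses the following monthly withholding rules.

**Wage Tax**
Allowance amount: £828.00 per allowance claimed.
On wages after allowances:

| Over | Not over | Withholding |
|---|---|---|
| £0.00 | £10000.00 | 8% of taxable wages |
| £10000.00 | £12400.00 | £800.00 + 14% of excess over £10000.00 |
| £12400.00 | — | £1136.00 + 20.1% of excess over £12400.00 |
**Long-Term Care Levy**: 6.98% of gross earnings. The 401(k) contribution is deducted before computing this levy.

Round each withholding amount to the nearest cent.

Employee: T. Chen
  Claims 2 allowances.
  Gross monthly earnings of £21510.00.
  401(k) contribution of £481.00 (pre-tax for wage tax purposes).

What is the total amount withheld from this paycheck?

Wage Tax: taxable = £21510.00 − £481.00 − 2×£828.00 = £19373.00
  £1136.00 + 20.1% × (£19373.00 − £12400.00) = £1136.00 + 20.1% × £6973.00 = £2537.57
Long-Term Care Levy: 6.98% × £21029.00 = £1467.82
Total: £2537.57 + £1467.82 = £4005.39

£4005.39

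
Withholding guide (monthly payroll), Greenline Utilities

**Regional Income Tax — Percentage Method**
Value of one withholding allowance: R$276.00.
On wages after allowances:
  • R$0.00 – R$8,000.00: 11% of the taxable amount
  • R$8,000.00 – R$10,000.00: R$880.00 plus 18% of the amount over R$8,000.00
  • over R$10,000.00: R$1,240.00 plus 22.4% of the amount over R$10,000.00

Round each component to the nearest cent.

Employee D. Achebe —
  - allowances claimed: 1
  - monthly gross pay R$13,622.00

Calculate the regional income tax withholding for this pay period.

Regional Income Tax: taxable = R$13,622.00 − 1×R$276.00 = R$13,346.00
  R$1,240.00 + 22.4% × (R$13,346.00 − R$10,000.00) = R$1,240.00 + 22.4% × R$3,346.00 = R$1,989.50

R$1,989.50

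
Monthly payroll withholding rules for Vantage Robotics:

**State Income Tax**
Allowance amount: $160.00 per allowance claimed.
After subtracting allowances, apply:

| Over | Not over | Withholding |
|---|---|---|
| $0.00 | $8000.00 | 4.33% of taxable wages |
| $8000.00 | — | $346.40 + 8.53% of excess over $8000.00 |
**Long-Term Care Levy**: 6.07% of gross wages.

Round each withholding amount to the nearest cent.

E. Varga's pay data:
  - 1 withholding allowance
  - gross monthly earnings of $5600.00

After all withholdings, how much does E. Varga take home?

State Income Tax: taxable = $5600.00 − 1×$160.00 = $5440.00
  4.33% × $5440.00 = $235.55
Long-Term Care Levy: 6.07% × $5600.00 = $339.92
Total withheld: $235.55 + $339.92 = $575.47
Net pay: $5600.00 − $575.47 = $5024.53

$5024.53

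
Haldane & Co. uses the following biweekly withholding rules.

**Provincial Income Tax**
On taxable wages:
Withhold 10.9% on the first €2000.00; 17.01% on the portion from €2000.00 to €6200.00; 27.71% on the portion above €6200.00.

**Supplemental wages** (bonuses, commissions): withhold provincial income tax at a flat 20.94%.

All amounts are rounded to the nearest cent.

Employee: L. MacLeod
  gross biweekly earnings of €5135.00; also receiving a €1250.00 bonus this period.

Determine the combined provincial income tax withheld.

Provincial Income Tax: taxable = €5135.00
  €218.00 + 17.01% × (€5135.00 − €2000.00) = €218.00 + 17.01% × €3135.00 = €751.26
Supplemental (20.94% flat on bonus): 20.94% × €1250.00 = €261.75
Total provincial income tax: €751.26 + €261.75 = €1013.01

€1013.01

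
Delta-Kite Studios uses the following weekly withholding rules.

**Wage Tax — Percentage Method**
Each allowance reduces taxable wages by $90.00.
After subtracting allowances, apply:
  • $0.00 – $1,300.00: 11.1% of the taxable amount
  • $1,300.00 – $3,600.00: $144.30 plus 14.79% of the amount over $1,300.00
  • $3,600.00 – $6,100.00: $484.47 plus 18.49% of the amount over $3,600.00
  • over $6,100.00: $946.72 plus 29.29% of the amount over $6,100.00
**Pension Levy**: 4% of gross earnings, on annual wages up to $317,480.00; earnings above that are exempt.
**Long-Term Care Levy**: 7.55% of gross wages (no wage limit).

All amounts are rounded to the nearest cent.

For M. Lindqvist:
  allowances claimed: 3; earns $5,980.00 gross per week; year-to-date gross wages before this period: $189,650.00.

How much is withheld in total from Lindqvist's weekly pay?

$1,565.30

Wage Tax: taxable = $5,980.00 − 3×$90.00 = $5,710.00
  $484.47 + 18.49% × ($5,710.00 − $3,600.00) = $484.47 + 18.49% × $2,110.00 = $874.61
Pension Levy: 4% × $5,980.00 = $239.20
Long-Term Care Levy: 7.55% × $5,980.00 = $451.49
Total: $874.61 + $239.20 + $451.49 = $1,565.30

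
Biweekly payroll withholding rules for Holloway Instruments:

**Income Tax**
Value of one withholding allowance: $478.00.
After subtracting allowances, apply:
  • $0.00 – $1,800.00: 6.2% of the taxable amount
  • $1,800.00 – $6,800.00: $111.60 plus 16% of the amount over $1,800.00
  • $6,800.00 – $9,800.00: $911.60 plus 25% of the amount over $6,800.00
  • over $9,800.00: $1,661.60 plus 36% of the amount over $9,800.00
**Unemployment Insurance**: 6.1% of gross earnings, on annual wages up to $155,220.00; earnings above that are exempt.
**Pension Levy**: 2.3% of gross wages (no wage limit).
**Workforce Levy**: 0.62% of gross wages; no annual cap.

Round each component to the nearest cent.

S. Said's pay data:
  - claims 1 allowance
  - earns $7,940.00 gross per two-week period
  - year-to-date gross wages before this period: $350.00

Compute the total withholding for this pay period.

Income Tax: taxable = $7,940.00 − 1×$478.00 = $7,462.00
  $911.60 + 25% × ($7,462.00 − $6,800.00) = $911.60 + 25% × $662.00 = $1,077.10
Unemployment Insurance: 6.1% × $7,940.00 = $484.34
Pension Levy: 2.3% × $7,940.00 = $182.62
Workforce Levy: 0.62% × $7,940.00 = $49.23
Total: $1,077.10 + $484.34 + $182.62 + $49.23 = $1,793.29

$1,793.29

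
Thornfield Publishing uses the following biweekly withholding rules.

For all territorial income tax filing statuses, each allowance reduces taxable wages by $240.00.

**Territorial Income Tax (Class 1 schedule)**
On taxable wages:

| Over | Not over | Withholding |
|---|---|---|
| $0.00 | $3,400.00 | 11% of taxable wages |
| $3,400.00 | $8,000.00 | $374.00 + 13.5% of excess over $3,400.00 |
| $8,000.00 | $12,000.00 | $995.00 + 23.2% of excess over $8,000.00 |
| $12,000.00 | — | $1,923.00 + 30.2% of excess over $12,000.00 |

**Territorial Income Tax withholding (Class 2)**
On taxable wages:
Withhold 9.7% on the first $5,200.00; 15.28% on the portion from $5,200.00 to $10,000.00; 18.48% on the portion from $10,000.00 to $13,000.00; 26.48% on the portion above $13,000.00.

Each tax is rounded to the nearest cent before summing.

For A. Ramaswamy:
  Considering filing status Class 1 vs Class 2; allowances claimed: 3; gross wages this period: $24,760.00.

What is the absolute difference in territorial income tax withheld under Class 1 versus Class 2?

Territorial Income Tax (Class 1): taxable = $24,760.00 − 3×$240.00 = $24,040.00
  $1,923.00 + 30.2% × ($24,040.00 − $12,000.00) = $1,923.00 + 30.2% × $12,040.00 = $5,559.08
Territorial Income Tax (Class 2): taxable = $24,760.00 − 3×$240.00 = $24,040.00
  $1,792.24 + 26.48% × ($24,040.00 − $13,000.00) = $1,792.24 + 26.48% × $11,040.00 = $4,715.63
Difference: |$5,559.08 − $4,715.63| = $843.45 (higher under Class 1)

$843.45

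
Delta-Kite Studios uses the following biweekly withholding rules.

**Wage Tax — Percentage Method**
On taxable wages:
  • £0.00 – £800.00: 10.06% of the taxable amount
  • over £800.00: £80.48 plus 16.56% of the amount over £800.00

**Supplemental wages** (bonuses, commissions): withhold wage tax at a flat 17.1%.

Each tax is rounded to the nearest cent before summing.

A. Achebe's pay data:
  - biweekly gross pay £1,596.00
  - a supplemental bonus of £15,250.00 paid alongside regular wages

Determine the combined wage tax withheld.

Wage Tax: taxable = £1,596.00
  £80.48 + 16.56% × (£1,596.00 − £800.00) = £80.48 + 16.56% × £796.00 = £212.30
Supplemental (17.1% flat on bonus): 17.1% × £15,250.00 = £2,607.75
Total wage tax: £212.30 + £2,607.75 = £2,820.05

£2,820.05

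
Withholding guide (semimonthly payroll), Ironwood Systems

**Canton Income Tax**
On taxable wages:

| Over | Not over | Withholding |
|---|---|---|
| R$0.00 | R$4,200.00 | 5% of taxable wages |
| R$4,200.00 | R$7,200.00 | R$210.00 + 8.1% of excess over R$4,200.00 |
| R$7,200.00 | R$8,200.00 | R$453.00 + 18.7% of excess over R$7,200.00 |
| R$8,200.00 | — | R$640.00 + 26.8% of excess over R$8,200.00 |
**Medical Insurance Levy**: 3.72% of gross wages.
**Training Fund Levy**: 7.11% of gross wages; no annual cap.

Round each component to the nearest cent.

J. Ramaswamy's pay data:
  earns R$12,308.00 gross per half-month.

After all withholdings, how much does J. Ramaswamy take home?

R$9,234.10

Canton Income Tax: taxable = R$12,308.00
  R$640.00 + 26.8% × (R$12,308.00 − R$8,200.00) = R$640.00 + 26.8% × R$4,108.00 = R$1,740.94
Medical Insurance Levy: 3.72% × R$12,308.00 = R$457.86
Training Fund Levy: 7.11% × R$12,308.00 = R$875.10
Total withheld: R$1,740.94 + R$457.86 + R$875.10 = R$3,073.90
Net pay: R$12,308.00 − R$3,073.90 = R$9,234.10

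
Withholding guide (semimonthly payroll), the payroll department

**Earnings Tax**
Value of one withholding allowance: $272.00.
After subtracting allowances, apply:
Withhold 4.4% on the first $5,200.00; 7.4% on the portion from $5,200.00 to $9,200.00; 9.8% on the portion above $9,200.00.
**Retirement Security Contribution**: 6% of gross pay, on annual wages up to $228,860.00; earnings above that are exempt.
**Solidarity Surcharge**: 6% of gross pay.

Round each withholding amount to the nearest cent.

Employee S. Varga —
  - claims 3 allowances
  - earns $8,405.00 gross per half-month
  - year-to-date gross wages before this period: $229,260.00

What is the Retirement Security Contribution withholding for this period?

Retirement Security Contribution: YTD $229,260.00 ≥ cap $228,860.00 → $0.00

$0.00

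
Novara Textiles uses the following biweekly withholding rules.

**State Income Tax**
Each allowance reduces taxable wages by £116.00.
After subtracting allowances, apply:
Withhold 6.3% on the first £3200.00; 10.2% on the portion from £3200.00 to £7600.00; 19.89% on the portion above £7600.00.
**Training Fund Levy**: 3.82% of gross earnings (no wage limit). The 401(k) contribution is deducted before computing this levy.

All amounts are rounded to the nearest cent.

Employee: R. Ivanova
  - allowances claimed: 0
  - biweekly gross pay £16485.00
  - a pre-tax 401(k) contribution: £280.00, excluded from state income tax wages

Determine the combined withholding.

State Income Tax: taxable = £16485.00 − £280.00 = £16205.00
  £650.40 + 19.89% × (£16205.00 − £7600.00) = £650.40 + 19.89% × £8605.00 = £2361.93
Training Fund Levy: 3.82% × £16205.00 = £619.03
Total: £2361.93 + £619.03 = £2980.96

£2980.96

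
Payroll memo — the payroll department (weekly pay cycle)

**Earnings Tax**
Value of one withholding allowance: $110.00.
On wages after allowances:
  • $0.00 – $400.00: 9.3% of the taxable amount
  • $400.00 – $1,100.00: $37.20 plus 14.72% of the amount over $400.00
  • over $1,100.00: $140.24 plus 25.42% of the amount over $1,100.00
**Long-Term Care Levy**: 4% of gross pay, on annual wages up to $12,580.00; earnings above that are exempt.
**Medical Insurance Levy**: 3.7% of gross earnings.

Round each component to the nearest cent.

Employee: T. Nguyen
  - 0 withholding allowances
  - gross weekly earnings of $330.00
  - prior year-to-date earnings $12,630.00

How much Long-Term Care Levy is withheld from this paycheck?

$0.00

Long-Term Care Levy: YTD $12,630.00 ≥ cap $12,580.00 → $0.00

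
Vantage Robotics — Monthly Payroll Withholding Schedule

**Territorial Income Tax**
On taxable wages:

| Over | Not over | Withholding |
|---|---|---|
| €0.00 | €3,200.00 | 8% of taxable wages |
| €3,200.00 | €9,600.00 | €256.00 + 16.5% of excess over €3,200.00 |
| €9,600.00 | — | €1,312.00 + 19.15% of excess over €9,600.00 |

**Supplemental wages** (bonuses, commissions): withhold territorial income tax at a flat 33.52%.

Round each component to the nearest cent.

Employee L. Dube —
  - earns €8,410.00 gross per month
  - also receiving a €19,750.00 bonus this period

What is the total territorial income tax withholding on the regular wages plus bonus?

Territorial Income Tax: taxable = €8,410.00
  €256.00 + 16.5% × (€8,410.00 − €3,200.00) = €256.00 + 16.5% × €5,210.00 = €1,115.65
Supplemental (33.52% flat on bonus): 33.52% × €19,750.00 = €6,620.20
Total territorial income tax: €1,115.65 + €6,620.20 = €7,735.85

€7,735.85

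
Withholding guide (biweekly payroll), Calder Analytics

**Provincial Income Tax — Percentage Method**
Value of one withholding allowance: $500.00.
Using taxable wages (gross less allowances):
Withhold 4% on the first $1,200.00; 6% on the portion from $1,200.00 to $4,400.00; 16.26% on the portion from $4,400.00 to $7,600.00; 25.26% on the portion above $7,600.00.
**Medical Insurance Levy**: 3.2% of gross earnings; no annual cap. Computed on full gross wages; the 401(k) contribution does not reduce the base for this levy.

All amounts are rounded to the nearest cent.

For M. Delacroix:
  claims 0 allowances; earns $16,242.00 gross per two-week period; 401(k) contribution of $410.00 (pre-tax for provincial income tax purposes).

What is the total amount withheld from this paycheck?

$3,359.46

Provincial Income Tax: taxable = $16,242.00 − $410.00 = $15,832.00
  $760.32 + 25.26% × ($15,832.00 − $7,600.00) = $760.32 + 25.26% × $8,232.00 = $2,839.72
Medical Insurance Levy: 3.2% × $16,242.00 = $519.74
Total: $2,839.72 + $519.74 = $3,359.46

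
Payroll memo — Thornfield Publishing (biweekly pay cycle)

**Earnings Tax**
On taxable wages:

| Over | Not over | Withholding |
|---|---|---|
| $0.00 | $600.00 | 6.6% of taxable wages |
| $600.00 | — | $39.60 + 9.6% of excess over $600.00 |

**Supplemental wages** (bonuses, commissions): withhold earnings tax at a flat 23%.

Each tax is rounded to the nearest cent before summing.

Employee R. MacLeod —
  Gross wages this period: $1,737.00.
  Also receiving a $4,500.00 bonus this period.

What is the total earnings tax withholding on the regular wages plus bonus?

Earnings Tax: taxable = $1,737.00
  $39.60 + 9.6% × ($1,737.00 − $600.00) = $39.60 + 9.6% × $1,137.00 = $148.75
Supplemental (23% flat on bonus): 23% × $4,500.00 = $1,035.00
Total earnings tax: $148.75 + $1,035.00 = $1,183.75

$1,183.75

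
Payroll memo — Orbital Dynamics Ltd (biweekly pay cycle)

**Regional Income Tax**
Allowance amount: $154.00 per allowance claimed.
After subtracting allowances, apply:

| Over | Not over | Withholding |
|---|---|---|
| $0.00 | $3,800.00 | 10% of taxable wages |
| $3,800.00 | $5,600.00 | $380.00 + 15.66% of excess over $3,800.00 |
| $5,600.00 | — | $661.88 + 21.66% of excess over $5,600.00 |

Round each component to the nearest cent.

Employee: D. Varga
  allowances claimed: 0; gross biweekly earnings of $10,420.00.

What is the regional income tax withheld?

$1,705.89

Regional Income Tax: taxable = $10,420.00
  $661.88 + 21.66% × ($10,420.00 − $5,600.00) = $661.88 + 21.66% × $4,820.00 = $1,705.89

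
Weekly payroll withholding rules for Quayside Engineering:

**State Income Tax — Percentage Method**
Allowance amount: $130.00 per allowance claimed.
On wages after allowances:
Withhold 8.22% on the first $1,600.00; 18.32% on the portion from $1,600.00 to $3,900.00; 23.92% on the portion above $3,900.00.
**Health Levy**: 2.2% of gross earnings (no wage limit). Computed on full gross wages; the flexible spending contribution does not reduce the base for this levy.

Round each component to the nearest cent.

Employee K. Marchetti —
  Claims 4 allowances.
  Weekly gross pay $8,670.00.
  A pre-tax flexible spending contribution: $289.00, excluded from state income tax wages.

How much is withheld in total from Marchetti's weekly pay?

State Income Tax: taxable = $8,670.00 − $289.00 − 4×$130.00 = $7,861.00
  $552.88 + 23.92% × ($7,861.00 − $3,900.00) = $552.88 + 23.92% × $3,961.00 = $1,500.35
Health Levy: 2.2% × $8,670.00 = $190.74
Total: $1,500.35 + $190.74 = $1,691.09

$1,691.09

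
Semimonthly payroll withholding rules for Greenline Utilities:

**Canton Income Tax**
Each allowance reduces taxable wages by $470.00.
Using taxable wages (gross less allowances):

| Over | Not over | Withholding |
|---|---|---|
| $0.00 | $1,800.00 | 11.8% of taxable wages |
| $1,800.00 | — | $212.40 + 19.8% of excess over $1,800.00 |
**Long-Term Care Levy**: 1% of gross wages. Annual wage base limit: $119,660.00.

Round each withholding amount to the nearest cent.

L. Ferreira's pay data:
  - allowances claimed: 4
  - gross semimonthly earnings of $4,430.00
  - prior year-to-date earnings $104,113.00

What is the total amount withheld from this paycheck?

$405.20

Canton Income Tax: taxable = $4,430.00 − 4×$470.00 = $2,550.00
  $212.40 + 19.8% × ($2,550.00 − $1,800.00) = $212.40 + 19.8% × $750.00 = $360.90
Long-Term Care Levy: 1% × $4,430.00 = $44.30
Total: $360.90 + $44.30 = $405.20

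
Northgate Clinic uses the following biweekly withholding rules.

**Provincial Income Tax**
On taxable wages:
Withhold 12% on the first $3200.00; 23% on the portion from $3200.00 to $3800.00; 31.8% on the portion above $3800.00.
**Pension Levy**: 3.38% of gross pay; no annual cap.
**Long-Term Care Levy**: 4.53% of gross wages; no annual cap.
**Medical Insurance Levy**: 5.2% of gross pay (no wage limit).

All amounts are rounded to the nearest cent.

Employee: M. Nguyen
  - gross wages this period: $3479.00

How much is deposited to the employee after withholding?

Provincial Income Tax: taxable = $3479.00
  $384.00 + 23% × ($3479.00 − $3200.00) = $384.00 + 23% × $279.00 = $448.17
Pension Levy: 3.38% × $3479.00 = $117.59
Long-Term Care Levy: 4.53% × $3479.00 = $157.60
Medical Insurance Levy: 5.2% × $3479.00 = $180.91
Total withheld: $448.17 + $117.59 + $157.60 + $180.91 = $904.27
Net pay: $3479.00 − $904.27 = $2574.73

$2574.73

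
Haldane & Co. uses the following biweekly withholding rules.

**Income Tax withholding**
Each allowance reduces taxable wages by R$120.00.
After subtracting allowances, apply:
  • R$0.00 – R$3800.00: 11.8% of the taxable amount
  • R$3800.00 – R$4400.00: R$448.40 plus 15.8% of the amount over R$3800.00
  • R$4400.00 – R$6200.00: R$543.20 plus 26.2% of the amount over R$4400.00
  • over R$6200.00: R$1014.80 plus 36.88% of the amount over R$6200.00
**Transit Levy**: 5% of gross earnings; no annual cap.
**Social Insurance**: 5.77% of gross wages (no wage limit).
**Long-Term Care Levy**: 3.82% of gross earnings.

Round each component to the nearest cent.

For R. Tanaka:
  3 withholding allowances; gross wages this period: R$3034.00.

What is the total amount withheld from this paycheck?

Income Tax: taxable = R$3034.00 − 3×R$120.00 = R$2674.00
  11.8% × R$2674.00 = R$315.53
Transit Levy: 5% × R$3034.00 = R$151.70
Social Insurance: 5.77% × R$3034.00 = R$175.06
Long-Term Care Levy: 3.82% × R$3034.00 = R$115.90
Total: R$315.53 + R$151.70 + R$175.06 + R$115.90 = R$758.19

R$758.19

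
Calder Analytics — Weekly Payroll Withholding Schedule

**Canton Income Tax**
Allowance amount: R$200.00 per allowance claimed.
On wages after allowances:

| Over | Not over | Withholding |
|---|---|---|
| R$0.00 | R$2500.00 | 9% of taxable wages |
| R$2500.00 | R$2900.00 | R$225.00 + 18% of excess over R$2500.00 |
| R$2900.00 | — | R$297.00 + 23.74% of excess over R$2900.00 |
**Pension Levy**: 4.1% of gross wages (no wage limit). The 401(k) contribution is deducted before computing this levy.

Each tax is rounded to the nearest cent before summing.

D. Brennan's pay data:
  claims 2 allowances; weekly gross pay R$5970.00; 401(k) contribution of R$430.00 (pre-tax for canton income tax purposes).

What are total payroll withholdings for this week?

Canton Income Tax: taxable = R$5970.00 − R$430.00 − 2×R$200.00 = R$5140.00
  R$297.00 + 23.74% × (R$5140.00 − R$2900.00) = R$297.00 + 23.74% × R$2240.00 = R$828.78
Pension Levy: 4.1% × R$5540.00 = R$227.14
Total: R$828.78 + R$227.14 = R$1055.92

R$1055.92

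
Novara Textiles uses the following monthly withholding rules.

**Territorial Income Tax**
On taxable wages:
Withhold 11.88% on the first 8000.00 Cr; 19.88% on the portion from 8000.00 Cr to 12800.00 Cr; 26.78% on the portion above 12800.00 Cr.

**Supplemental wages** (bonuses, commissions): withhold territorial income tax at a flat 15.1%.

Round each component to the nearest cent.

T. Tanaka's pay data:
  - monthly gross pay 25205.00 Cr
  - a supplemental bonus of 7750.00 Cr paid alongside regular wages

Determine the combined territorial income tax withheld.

Territorial Income Tax: taxable = 25205.00 Cr
  1904.64 Cr + 26.78% × (25205.00 Cr − 12800.00 Cr) = 1904.64 Cr + 26.78% × 12405.00 Cr = 5226.70 Cr
Supplemental (15.1% flat on bonus): 15.1% × 7750.00 Cr = 1170.25 Cr
Total territorial income tax: 5226.70 Cr + 1170.25 Cr = 6396.95 Cr

6396.95 Cr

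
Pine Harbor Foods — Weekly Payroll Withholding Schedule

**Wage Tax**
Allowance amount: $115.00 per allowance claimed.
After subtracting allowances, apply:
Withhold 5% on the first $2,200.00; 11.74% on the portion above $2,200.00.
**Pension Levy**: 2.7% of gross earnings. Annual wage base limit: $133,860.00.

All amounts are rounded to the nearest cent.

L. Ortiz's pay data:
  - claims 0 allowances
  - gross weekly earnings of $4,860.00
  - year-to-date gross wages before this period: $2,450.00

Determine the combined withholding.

$553.50

Wage Tax: taxable = $4,860.00
  $110.00 + 11.74% × ($4,860.00 − $2,200.00) = $110.00 + 11.74% × $2,660.00 = $422.28
Pension Levy: 2.7% × $4,860.00 = $131.22
Total: $422.28 + $131.22 = $553.50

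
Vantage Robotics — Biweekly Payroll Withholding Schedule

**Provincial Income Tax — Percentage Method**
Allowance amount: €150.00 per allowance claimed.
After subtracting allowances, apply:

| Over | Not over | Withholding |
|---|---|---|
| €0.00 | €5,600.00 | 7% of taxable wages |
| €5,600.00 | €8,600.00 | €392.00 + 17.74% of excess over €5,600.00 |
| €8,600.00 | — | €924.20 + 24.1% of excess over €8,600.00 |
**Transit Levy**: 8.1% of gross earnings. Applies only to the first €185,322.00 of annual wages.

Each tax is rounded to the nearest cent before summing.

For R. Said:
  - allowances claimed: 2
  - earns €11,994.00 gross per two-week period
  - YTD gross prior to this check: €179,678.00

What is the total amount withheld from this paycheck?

Provincial Income Tax: taxable = €11,994.00 − 2×€150.00 = €11,694.00
  €924.20 + 24.1% × (€11,694.00 − €8,600.00) = €924.20 + 24.1% × €3,094.00 = €1,669.85
Transit Levy: cap €185,322.00 − YTD €179,678.00 = €5,644.00 subject; 8.1% × €5,644.00 = €457.16
Total: €1,669.85 + €457.16 = €2,127.01

€2,127.01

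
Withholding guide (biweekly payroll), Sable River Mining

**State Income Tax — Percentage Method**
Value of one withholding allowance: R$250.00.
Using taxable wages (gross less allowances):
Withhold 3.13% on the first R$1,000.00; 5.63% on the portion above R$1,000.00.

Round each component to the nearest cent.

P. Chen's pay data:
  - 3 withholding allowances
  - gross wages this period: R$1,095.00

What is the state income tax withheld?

State Income Tax: taxable = R$1,095.00 − 3×R$250.00 = R$345.00
  3.13% × R$345.00 = R$10.80

R$10.80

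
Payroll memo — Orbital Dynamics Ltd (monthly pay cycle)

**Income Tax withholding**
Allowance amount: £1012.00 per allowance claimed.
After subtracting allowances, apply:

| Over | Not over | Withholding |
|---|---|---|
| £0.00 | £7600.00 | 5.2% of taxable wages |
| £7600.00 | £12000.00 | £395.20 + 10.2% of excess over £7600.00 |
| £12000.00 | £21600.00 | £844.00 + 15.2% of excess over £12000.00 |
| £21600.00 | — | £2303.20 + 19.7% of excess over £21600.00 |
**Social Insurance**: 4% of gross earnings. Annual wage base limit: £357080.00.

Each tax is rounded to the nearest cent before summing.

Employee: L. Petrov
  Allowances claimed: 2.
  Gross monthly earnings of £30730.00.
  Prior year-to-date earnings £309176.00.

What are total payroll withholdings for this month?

Income Tax: taxable = £30730.00 − 2×£1012.00 = £28706.00
  £2303.20 + 19.7% × (£28706.00 − £21600.00) = £2303.20 + 19.7% × £7106.00 = £3703.08
Social Insurance: 4% × £30730.00 = £1229.20
Total: £3703.08 + £1229.20 = £4932.28

£4932.28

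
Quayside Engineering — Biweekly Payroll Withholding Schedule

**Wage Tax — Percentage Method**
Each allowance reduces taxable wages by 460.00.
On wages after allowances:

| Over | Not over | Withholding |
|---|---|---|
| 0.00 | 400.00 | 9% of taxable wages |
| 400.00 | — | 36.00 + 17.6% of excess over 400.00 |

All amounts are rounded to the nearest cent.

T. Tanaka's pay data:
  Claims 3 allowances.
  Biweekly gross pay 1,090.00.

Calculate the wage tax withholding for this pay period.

Wage Tax: taxable = 1,090.00 − 3×460.00 = -290.00
  Taxable ≤ 0 → 0.00

0.00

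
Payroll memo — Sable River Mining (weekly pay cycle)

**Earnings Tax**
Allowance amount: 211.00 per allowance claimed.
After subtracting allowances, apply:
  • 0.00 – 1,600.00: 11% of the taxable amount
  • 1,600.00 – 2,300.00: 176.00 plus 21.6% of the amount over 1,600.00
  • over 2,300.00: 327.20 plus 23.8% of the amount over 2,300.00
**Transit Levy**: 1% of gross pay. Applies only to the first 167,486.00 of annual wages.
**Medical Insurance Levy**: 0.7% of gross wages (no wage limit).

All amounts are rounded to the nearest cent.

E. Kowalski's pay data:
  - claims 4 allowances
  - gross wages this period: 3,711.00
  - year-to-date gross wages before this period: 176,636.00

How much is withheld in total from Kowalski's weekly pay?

488.13

Earnings Tax: taxable = 3,711.00 − 4×211.00 = 2,867.00
  327.20 + 23.8% × (2,867.00 − 2,300.00) = 327.20 + 23.8% × 567.00 = 462.15
Transit Levy: YTD 176,636.00 ≥ cap 167,486.00 → 0.00
Medical Insurance Levy: 0.7% × 3,711.00 = 25.98
Total: 462.15 + 0.00 + 25.98 = 488.13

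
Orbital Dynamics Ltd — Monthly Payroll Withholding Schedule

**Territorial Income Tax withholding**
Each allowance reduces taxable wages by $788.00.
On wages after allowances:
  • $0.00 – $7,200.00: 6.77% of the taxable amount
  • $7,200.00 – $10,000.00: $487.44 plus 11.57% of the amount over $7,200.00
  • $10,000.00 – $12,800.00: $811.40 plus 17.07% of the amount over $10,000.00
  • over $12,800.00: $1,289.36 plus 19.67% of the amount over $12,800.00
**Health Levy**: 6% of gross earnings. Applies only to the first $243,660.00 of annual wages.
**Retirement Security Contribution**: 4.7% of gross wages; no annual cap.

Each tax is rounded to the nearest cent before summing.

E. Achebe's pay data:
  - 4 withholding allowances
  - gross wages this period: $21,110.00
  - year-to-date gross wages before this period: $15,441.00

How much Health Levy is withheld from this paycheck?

$1,266.60

Health Levy: 6% × $21,110.00 = $1,266.60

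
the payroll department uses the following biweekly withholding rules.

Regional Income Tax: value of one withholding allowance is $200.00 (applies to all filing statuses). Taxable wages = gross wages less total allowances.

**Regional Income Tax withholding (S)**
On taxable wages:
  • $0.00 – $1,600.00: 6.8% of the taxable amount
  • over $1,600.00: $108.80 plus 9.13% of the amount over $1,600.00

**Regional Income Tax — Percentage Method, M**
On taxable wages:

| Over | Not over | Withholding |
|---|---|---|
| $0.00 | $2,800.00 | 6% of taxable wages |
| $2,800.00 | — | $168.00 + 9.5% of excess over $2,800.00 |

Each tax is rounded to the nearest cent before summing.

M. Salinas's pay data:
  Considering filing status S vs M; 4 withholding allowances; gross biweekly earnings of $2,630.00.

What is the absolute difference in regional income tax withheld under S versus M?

$20.00

Regional Income Tax (S): taxable = $2,630.00 − 4×$200.00 = $1,830.00
  $108.80 + 9.13% × ($1,830.00 − $1,600.00) = $108.80 + 9.13% × $230.00 = $129.80
Regional Income Tax (M): taxable = $2,630.00 − 4×$200.00 = $1,830.00
  6% × $1,830.00 = $109.80
Difference: |$129.80 − $109.80| = $20.00 (higher under S)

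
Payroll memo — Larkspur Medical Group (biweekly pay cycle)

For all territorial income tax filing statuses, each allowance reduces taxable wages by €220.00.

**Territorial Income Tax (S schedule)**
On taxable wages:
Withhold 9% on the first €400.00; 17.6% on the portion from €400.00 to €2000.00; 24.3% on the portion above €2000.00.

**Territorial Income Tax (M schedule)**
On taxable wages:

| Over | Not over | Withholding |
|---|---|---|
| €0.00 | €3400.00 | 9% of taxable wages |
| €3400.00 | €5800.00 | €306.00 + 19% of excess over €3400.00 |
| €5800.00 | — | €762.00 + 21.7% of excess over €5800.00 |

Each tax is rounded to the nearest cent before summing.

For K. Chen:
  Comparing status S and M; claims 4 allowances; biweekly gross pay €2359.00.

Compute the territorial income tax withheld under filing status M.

€133.11

Territorial Income Tax (M): taxable = €2359.00 − 4×€220.00 = €1479.00
  9% × €1479.00 = €133.11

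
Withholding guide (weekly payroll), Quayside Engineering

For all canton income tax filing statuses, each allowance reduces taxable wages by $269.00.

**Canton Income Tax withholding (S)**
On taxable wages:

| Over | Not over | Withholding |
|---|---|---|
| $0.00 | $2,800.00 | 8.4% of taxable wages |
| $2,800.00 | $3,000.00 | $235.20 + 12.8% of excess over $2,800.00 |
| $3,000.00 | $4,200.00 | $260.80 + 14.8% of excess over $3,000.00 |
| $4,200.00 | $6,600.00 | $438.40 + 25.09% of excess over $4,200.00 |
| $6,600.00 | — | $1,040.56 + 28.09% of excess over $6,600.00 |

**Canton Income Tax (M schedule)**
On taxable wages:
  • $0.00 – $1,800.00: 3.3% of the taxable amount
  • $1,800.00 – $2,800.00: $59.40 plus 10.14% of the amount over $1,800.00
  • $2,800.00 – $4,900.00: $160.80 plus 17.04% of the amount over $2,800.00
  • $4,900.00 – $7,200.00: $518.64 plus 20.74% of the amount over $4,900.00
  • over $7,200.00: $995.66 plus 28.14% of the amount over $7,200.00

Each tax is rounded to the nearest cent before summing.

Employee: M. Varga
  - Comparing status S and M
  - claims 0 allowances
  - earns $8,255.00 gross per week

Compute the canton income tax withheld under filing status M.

Canton Income Tax (M): taxable = $8,255.00
  $995.66 + 28.14% × ($8,255.00 − $7,200.00) = $995.66 + 28.14% × $1,055.00 = $1,292.54

$1,292.54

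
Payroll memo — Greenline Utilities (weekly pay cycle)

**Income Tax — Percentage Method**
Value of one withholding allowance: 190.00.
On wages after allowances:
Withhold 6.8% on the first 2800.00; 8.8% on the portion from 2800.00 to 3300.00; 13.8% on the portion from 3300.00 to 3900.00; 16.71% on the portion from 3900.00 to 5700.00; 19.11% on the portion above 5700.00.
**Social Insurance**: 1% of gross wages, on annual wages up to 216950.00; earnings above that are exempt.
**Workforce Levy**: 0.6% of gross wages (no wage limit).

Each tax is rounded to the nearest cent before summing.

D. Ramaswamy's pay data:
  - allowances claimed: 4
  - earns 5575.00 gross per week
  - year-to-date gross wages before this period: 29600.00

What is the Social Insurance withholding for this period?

55.75

Social Insurance: 1% × 5575.00 = 55.75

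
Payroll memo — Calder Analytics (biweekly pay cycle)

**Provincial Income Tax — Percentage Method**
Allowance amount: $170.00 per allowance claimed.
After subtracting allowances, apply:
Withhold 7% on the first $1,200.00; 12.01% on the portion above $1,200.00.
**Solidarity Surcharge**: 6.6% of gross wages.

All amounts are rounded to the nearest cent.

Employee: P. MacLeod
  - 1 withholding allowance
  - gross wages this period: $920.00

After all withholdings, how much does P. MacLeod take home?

$806.78

Provincial Income Tax: taxable = $920.00 − 1×$170.00 = $750.00
  7% × $750.00 = $52.50
Solidarity Surcharge: 6.6% × $920.00 = $60.72
Total withheld: $52.50 + $60.72 = $113.22
Net pay: $920.00 − $113.22 = $806.78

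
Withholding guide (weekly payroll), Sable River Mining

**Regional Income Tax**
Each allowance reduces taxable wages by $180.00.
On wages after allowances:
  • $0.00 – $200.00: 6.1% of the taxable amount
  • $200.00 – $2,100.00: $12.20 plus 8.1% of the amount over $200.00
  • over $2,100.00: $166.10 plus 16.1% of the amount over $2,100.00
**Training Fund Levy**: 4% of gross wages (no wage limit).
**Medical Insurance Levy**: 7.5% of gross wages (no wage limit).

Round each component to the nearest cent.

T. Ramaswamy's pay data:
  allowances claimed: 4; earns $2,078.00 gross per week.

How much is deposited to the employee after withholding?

$1,733.03

Regional Income Tax: taxable = $2,078.00 − 4×$180.00 = $1,358.00
  $12.20 + 8.1% × ($1,358.00 − $200.00) = $12.20 + 8.1% × $1,158.00 = $106.00
Training Fund Levy: 4% × $2,078.00 = $83.12
Medical Insurance Levy: 7.5% × $2,078.00 = $155.85
Total withheld: $106.00 + $83.12 + $155.85 = $344.97
Net pay: $2,078.00 − $344.97 = $1,733.03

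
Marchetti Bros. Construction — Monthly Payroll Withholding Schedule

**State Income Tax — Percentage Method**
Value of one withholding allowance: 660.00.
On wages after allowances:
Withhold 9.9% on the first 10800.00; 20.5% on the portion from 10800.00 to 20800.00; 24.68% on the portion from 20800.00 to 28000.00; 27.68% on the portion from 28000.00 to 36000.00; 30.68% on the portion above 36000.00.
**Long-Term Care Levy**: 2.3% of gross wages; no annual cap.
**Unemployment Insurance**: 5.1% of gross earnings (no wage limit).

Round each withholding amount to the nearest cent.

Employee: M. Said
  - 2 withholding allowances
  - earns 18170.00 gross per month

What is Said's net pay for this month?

State Income Tax: taxable = 18170.00 − 2×660.00 = 16850.00
  1069.20 + 20.5% × (16850.00 − 10800.00) = 1069.20 + 20.5% × 6050.00 = 2309.45
Long-Term Care Levy: 2.3% × 18170.00 = 417.91
Unemployment Insurance: 5.1% × 18170.00 = 926.67
Total withheld: 2309.45 + 417.91 + 926.67 = 3654.03
Net pay: 18170.00 − 3654.03 = 14515.97

14515.97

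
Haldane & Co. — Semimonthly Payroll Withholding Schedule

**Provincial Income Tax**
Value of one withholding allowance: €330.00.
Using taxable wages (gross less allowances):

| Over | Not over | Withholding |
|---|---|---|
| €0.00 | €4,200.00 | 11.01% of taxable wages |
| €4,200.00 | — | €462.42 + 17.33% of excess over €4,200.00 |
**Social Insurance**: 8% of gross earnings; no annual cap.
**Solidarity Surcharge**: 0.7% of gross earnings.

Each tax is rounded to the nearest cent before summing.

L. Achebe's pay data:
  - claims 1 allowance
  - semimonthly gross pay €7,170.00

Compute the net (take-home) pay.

€5,626.28

Provincial Income Tax: taxable = €7,170.00 − 1×€330.00 = €6,840.00
  €462.42 + 17.33% × (€6,840.00 − €4,200.00) = €462.42 + 17.33% × €2,640.00 = €919.93
Social Insurance: 8% × €7,170.00 = €573.60
Solidarity Surcharge: 0.7% × €7,170.00 = €50.19
Total withheld: €919.93 + €573.60 + €50.19 = €1,543.72
Net pay: €7,170.00 − €1,543.72 = €5,626.28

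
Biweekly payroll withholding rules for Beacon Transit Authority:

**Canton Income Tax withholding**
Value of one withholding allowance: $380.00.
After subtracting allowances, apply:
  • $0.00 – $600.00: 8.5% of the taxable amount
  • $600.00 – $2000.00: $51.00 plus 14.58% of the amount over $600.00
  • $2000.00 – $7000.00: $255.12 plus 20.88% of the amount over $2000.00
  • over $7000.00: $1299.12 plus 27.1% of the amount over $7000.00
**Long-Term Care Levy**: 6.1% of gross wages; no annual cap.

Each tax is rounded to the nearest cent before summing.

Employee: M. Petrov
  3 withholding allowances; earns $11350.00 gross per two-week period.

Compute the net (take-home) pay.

$8488.62

Canton Income Tax: taxable = $11350.00 − 3×$380.00 = $10210.00
  $1299.12 + 27.1% × ($10210.00 − $7000.00) = $1299.12 + 27.1% × $3210.00 = $2169.03
Long-Term Care Levy: 6.1% × $11350.00 = $692.35
Total withheld: $2169.03 + $692.35 = $2861.38
Net pay: $11350.00 − $2861.38 = $8488.62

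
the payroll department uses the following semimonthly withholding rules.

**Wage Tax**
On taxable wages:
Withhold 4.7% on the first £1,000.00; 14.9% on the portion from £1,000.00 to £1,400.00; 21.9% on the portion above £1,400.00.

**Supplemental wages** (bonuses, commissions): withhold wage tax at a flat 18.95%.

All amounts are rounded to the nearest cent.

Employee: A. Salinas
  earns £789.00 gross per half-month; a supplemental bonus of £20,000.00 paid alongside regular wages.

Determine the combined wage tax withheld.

Wage Tax: taxable = £789.00
  4.7% × £789.00 = £37.08
Supplemental (18.95% flat on bonus): 18.95% × £20,000.00 = £3,790.00
Total wage tax: £37.08 + £3,790.00 = £3,827.08

£3,827.08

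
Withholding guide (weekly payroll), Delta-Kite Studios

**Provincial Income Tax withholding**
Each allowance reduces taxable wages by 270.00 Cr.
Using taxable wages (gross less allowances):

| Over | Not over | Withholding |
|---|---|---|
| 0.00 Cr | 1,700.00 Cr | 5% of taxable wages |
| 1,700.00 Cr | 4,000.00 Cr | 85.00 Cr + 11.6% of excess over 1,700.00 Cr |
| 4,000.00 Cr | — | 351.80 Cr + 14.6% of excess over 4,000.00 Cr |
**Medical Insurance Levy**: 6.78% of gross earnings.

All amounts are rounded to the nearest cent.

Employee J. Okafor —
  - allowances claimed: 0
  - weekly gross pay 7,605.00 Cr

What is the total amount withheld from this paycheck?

Provincial Income Tax: taxable = 7,605.00 Cr
  351.80 Cr + 14.6% × (7,605.00 Cr − 4,000.00 Cr) = 351.80 Cr + 14.6% × 3,605.00 Cr = 878.13 Cr
Medical Insurance Levy: 6.78% × 7,605.00 Cr = 515.62 Cr
Total: 878.13 Cr + 515.62 Cr = 1,393.75 Cr

1,393.75 Cr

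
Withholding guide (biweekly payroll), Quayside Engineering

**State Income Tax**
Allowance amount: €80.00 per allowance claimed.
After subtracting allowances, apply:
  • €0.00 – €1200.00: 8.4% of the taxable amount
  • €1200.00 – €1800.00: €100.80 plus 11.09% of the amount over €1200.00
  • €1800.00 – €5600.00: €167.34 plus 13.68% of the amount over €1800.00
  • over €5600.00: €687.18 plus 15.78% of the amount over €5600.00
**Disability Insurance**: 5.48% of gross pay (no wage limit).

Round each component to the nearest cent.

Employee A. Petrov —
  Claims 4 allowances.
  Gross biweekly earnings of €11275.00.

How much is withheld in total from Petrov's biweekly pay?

State Income Tax: taxable = €11275.00 − 4×€80.00 = €10955.00
  €687.18 + 15.78% × (€10955.00 − €5600.00) = €687.18 + 15.78% × €5355.00 = €1532.20
Disability Insurance: 5.48% × €11275.00 = €617.87
Total: €1532.20 + €617.87 = €2150.07

€2150.07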